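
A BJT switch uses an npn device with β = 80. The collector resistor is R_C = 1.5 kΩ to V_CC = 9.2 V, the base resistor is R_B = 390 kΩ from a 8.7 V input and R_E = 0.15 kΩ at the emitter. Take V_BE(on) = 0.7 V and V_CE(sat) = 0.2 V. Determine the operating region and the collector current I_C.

active; I_C ≈ 1.6 mA

Assume active. Base-emitter loop: I_B = (V_BB − V_BE)/(R_B + (β+1)R_E) = (8.7 − 0.7)/(390 + 81×0.15) = 0.0199 mA.
I_C = β·I_B = 80×0.0199 = 1.59 mA.
V_CE = V_CC − I_C·R_C − I_E·R_E = 9.2 − 1.59×1.5 − 1.61×0.15 = 6.57 V > V_CE(sat), so the active-region assumption holds.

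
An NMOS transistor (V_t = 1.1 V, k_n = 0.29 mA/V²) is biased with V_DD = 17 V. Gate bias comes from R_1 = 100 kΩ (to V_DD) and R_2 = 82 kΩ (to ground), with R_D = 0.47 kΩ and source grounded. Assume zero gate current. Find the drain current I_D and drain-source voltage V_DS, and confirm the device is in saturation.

V_G = V_DD·R_2/(R_1+R_2) = 17×82/182 = 7.66 V. With the source grounded, V_GS = V_G = 7.66 V.
Assume saturation: I_D = (k_n/2)(V_GS − V_t)² = (0.29/2)×(7.66 − 1.1)² = 0.145×6.56² = 6.24 mA.
V_DS = V_DD − I_D·R_D = 17 − 6.24×0.47 = 14.1 V.
Saturation requires V_DS ≥ V_GS − V_t = 6.56 V; 14.1 ≥ 6.56 ✓.

I_D ≈ 6.2 mA, V_DS ≈ 14 V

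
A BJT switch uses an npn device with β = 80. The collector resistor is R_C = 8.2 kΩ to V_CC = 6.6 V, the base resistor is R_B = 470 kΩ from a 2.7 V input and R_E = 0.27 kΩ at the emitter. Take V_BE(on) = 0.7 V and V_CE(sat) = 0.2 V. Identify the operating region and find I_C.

active; I_C ≈ 0.33 mA

Assume active. Base-emitter loop: I_B = (V_BB − V_BE)/(R_B + (β+1)R_E) = (2.7 − 0.7)/(470 + 81×0.27) = 0.00407 mA.
I_C = β·I_B = 80×0.00407 = 0.325 mA.
V_CE = V_CC − I_C·R_C − I_E·R_E = 6.6 − 0.325×8.2 − 0.329×0.27 = 3.84 V > V_CE(sat), so the active-region assumption holds.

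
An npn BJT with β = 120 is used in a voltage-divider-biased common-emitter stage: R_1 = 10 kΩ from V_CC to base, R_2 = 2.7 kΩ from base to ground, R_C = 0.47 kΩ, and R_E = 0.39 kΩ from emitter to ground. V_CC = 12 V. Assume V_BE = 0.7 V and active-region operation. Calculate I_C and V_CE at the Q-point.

Thevenize the base divider: V_Th = V_CC·R_2/(R_1+R_2) = 12×2.7/12.7 = 2.55 V, R_Th = R_1‖R_2 = 2.13 kΩ.
Base-emitter loop: V_Th = I_B·R_Th + V_BE + (β+1)I_B·R_E, so I_B = (2.55 − 0.7) / (2.13 + 121×0.39) = 0.0375 mA.
I_C = β·I_B = 120×0.0375 = 4.5 mA, and I_E = (β+1)I_B = 4.54 mA.
V_CE = V_CC − I_C·R_C − I_E·R_E = 12 − 4.5×0.47 − 4.54×0.39 = 8.11 V.
V_CE = 8.11 V > 0.2 V confirms active-region operation.

I_C ≈ 4.5 mA, V_CE ≈ 8.1 V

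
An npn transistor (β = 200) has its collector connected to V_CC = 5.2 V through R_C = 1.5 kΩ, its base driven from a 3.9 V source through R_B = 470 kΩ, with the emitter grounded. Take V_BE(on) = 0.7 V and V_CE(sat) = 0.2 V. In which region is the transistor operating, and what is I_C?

active; I_C ≈ 1.4 mA

Assume active. Base-emitter loop: I_B = (V_BB − V_BE)/R_B = (3.9 − 0.7)/470 = 0.00681 mA.
I_C = β·I_B = 200×0.00681 = 1.36 mA.
V_CE = V_CC − I_C·R_C = 5.2 − 1.36×1.5 = 3.16 V > V_CE(sat), so the active-region assumption holds.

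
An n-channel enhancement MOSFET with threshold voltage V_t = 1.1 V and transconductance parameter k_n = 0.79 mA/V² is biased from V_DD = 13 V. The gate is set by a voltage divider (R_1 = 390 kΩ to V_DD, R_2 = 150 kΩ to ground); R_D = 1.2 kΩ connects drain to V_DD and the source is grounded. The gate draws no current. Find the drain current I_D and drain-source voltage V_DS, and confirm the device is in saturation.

V_G = V_DD·R_2/(R_1+R_2) = 13×150/540 = 3.61 V. With the source grounded, V_GS = V_G = 3.61 V.
Assume saturation: I_D = (k_n/2)(V_GS − V_t)² = (0.79/2)×(3.61 − 1.1)² = 0.395×2.51² = 2.49 mA.
V_DS = V_DD − I_D·R_D = 13 − 2.49×1.2 = 10 V.
Saturation requires V_DS ≥ V_GS − V_t = 2.51 V; 10 ≥ 2.51 ✓.

I_D ≈ 2.5 mA, V_DS ≈ 10 V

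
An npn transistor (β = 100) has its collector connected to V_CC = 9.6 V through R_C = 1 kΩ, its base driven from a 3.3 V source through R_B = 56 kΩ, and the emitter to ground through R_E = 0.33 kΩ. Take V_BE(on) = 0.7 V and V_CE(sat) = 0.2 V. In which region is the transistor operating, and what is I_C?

Assume active. Base-emitter loop: I_B = (V_BB − V_BE)/(R_B + (β+1)R_E) = (3.3 − 0.7)/(56 + 101×0.33) = 0.0291 mA.
I_C = β·I_B = 100×0.0291 = 2.91 mA.
V_CE = V_CC − I_C·R_C − I_E·R_E = 9.6 − 2.91×1 − 2.94×0.33 = 5.72 V > V_CE(sat), so the active-region assumption holds.

active; I_C ≈ 2.9 mA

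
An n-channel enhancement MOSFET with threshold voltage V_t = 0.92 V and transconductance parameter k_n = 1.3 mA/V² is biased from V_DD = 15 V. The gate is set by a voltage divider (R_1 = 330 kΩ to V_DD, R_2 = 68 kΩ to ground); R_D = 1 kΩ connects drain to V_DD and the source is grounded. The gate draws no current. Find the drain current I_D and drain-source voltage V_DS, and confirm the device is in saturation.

I_D ≈ 1.8 mA, V_DS ≈ 13 V

V_G = V_DD·R_2/(R_1+R_2) = 15×68/398 = 2.56 V. With the source grounded, V_GS = V_G = 2.56 V.
Assume saturation: I_D = (k_n/2)(V_GS − V_t)² = (1.3/2)×(2.56 − 0.92)² = 0.65×1.64² = 1.75 mA.
V_DS = V_DD − I_D·R_D = 15 − 1.75×1 = 13.2 V.
Saturation requires V_DS ≥ V_GS − V_t = 1.64 V; 13.2 ≥ 1.64 ✓.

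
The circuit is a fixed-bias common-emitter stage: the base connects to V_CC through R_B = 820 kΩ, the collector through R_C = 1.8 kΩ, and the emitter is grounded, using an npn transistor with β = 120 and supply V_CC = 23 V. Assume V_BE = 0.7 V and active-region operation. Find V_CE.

V_CE ≈ 17 V

Base loop: V_CC = I_B·R_B + V_BE, so I_B = (23 − 0.7)/820 kΩ = 0.0272 mA.
In the active region I_C = β·I_B = 120 × 0.0272 = 3.26 mA.
Collector loop: V_CE = V_CC − I_C·R_C = 23 − 3.26×1.8 = 17.1 V.
Since V_CE = 17.1 V > V_CE(sat) ≈ 0.2 V, the transistor is in the active region as assumed.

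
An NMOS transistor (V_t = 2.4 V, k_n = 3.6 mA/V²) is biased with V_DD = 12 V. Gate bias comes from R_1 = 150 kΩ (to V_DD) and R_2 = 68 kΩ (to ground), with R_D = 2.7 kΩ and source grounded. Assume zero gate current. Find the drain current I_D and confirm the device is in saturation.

I_D ≈ 3.2 mA

V_G = V_DD·R_2/(R_1+R_2) = 12×68/218 = 3.74 V. With the source grounded, V_GS = V_G = 3.74 V.
Assume saturation: I_D = (k_n/2)(V_GS − V_t)² = (3.6/2)×(3.74 − 2.4)² = 1.8×1.34² = 3.25 mA.
V_DS = V_DD − I_D·R_D = 12 − 3.25×2.7 = 3.23 V.
Saturation requires V_DS ≥ V_GS − V_t = 1.34 V; 3.23 ≥ 1.34 ✓.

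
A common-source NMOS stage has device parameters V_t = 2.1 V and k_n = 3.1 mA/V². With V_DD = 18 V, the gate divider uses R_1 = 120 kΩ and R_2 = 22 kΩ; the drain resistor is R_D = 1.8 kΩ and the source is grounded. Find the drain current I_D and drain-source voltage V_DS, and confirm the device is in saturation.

V_G = V_DD·R_2/(R_1+R_2) = 18×22/142 = 2.79 V. With the source grounded, V_GS = V_G = 2.79 V.
Assume saturation: I_D = (k_n/2)(V_GS − V_t)² = (3.1/2)×(2.79 − 2.1)² = 1.55×0.689² = 0.735 mA.
V_DS = V_DD − I_D·R_D = 18 − 0.735×1.8 = 16.7 V.
Saturation requires V_DS ≥ V_GS − V_t = 0.689 V; 16.7 ≥ 0.689 ✓.

I_D ≈ 0.74 mA, V_DS ≈ 17 V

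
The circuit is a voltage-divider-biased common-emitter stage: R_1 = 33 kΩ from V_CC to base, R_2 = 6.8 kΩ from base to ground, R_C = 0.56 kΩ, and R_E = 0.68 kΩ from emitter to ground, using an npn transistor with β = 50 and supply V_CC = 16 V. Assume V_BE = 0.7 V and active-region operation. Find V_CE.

V_CE ≈ 13 V

Thevenize the base divider: V_Th = V_CC·R_2/(R_1+R_2) = 16×6.8/39.8 = 2.73 V, R_Th = R_1‖R_2 = 5.64 kΩ.
Base-emitter loop: V_Th = I_B·R_Th + V_BE + (β+1)I_B·R_E, so I_B = (2.73 − 0.7) / (5.64 + 51×0.68) = 0.0504 mA.
I_C = β·I_B = 50×0.0504 = 2.52 mA, and I_E = (β+1)I_B = 2.57 mA.
V_CE = V_CC − I_C·R_C − I_E·R_E = 16 − 2.52×0.56 − 2.57×0.68 = 12.8 V.
V_CE = 12.8 V > 0.2 V confirms active-region operation.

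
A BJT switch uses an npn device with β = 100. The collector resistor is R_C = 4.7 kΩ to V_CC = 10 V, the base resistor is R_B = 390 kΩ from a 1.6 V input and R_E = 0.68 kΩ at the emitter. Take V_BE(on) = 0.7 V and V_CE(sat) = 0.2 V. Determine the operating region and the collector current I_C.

active; I_C ≈ 0.2 mA

Assume active. Base-emitter loop: I_B = (V_BB − V_BE)/(R_B + (β+1)R_E) = (1.6 − 0.7)/(390 + 101×0.68) = 0.00196 mA.
I_C = β·I_B = 100×0.00196 = 0.196 mA.
V_CE = V_CC − I_C·R_C − I_E·R_E = 10 − 0.196×4.7 − 0.198×0.68 = 8.94 V > V_CE(sat), so the active-region assumption holds.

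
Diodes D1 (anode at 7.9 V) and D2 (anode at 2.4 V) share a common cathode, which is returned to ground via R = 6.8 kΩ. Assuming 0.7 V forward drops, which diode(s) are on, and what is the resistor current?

Assume both conduct. Then node N would need to be at both 7.9−0.7 = 7.2 V and 2.4−0.7 = 1.7 V, which is impossible.
Assume only D1 conducts: V_N = 7.9 − 0.7 = 7.2 V, so I_R = 7.2/6.8 = 1.06 mA.
Check D2: its anode-to-cathode voltage is 2.4 − 7.2 = -4.8 V < 0.7 V, so it is off. The assumption is consistent.

Only D1 conducts; I_R ≈ 1.1 mA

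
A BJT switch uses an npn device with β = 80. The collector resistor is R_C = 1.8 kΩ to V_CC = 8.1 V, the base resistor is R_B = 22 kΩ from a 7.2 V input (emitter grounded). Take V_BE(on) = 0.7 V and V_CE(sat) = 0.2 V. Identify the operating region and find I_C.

Assume active: I_B = (7.2 − 0.7)/22 = 0.295 mA, giving I_C = β·I_B = 23.6 mA.
But then V_CE = 8.1 − 23.6×1.8 = -34.4 V < V_CE(sat) = 0.2 V — impossible in the active region.
So the transistor is saturated. With V_CE = 0.2 V, I_C = (V_CC − 0.2)/R_C = 7.9/1.8 = 4.39 mA.
Check: β·I_B = 23.6 mA > I_C = 4.39 mA, confirming saturation.

saturation; I_C ≈ 4.4 mA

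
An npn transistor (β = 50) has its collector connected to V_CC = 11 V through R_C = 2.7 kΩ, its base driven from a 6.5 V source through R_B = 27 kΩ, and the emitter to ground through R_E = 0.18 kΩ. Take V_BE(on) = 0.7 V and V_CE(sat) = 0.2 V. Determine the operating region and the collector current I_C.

saturation; I_C ≈ 3.7 mA

Assume active: I_B = (6.5 − 0.7)/(27 + 51×0.18) = 0.16 mA, I_C = β·I_B = 8.02 mA.
Then V_CE = 11 − 8.02×2.7 − 8.18×0.18 = -12.1 V < 0.2 V — the active assumption fails.
Re-solve with V_CE = 0.2 V. KCL at the emitter: V_E/R_E = (V_BB−0.7−V_E)/R_B + (V_CC−0.2−V_E)/R_C, giving V_E = 0.707 V.
I_C = (V_CC − 0.2 − V_E)/R_C = (10.8 − 0.707)/2.7 = 3.74 mA.
Check: I_B = (5.8 − 0.707)/27 = 0.189 mA, and β·I_B = 9.43 mA > I_C, confirming saturation.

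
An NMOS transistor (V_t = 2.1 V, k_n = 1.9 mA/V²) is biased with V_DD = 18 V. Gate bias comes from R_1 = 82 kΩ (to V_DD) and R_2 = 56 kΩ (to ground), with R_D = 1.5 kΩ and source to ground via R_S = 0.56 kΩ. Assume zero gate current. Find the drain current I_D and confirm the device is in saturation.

V_G = V_DD·R_2/(R_1+R_2) = 18×56/138 = 7.3 V.
Assume saturation: I_D = (k_n/2)(V_GS − V_t)² with V_GS = V_G − I_D·R_S = 7.3 − 0.56·I_D.
Substituting gives 0.298·I_D² − 6.54·I_D + 25.7 = 0, with roots I_D = 5.14 or 16.8 mA.
The root I_D = 16.8 mA gives V_GS = -2.11 V ≤ V_t, so take I_D = 5.14 mA.
Then V_GS = 4.43 V and V_DS = V_DD − I_D(R_D+R_S) = 18 − 5.14×2.06 = 7.41 V.
Saturation requires V_DS ≥ V_GS − V_t = 2.33 V; 7.41 ≥ 2.33 ✓.

I_D ≈ 5.1 mA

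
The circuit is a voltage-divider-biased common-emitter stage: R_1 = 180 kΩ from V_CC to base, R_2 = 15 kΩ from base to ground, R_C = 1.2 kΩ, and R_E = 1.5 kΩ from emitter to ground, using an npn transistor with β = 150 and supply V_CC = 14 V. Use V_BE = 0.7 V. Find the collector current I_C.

Thevenize the base divider: V_Th = V_CC·R_2/(R_1+R_2) = 14×15/195 = 1.08 V, R_Th = R_1‖R_2 = 13.8 kΩ.
Base-emitter loop: V_Th = I_B·R_Th + V_BE + (β+1)I_B·R_E, so I_B = (1.08 − 0.7) / (13.8 + 151×1.5) = 0.00157 mA.
I_C = β·I_B = 150×0.00157 = 0.235 mA, and I_E = (β+1)I_B = 0.237 mA.
V_CE = V_CC − I_C·R_C − I_E·R_E = 14 − 0.235×1.2 − 0.237×1.5 = 13.4 V.
V_CE = 13.4 V > 0.2 V confirms active-region operation.

I_C ≈ 0.24 mA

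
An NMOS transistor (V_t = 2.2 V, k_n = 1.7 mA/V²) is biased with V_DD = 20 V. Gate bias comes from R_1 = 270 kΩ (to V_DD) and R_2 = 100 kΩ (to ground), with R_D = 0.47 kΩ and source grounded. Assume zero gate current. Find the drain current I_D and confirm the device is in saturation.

V_G = V_DD·R_2/(R_1+R_2) = 20×100/370 = 5.41 V. With the source grounded, V_GS = V_G = 5.41 V.
Assume saturation: I_D = (k_n/2)(V_GS − V_t)² = (1.7/2)×(5.41 − 2.2)² = 0.85×3.21² = 8.73 mA.
V_DS = V_DD − I_D·R_D = 20 − 8.73×0.47 = 15.9 V.
Saturation requires V_DS ≥ V_GS − V_t = 3.21 V; 15.9 ≥ 3.21 ✓.

I_D ≈ 8.7 mA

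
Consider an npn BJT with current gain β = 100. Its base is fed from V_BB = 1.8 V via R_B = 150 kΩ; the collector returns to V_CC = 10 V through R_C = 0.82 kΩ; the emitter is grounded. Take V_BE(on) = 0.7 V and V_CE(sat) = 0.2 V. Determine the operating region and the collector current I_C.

active; I_C ≈ 0.73 mA

Assume active. Base-emitter loop: I_B = (V_BB − V_BE)/R_B = (1.8 − 0.7)/150 = 0.00733 mA.
I_C = β·I_B = 100×0.00733 = 0.733 mA.
V_CE = V_CC − I_C·R_C = 10 − 0.733×0.82 = 9.4 V > V_CE(sat), so the active-region assumption holds.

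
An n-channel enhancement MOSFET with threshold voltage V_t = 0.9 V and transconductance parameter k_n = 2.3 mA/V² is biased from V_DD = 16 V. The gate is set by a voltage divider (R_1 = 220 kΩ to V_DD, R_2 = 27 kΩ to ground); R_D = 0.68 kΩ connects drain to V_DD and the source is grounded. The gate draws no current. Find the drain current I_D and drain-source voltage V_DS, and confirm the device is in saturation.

V_G = V_DD·R_2/(R_1+R_2) = 16×27/247 = 1.75 V. With the source grounded, V_GS = V_G = 1.75 V.
Assume saturation: I_D = (k_n/2)(V_GS − V_t)² = (2.3/2)×(1.75 − 0.9)² = 1.15×0.849² = 0.829 mA.
V_DS = V_DD − I_D·R_D = 16 − 0.829×0.68 = 15.4 V.
Saturation requires V_DS ≥ V_GS − V_t = 0.849 V; 15.4 ≥ 0.849 ✓.

I_D ≈ 0.83 mA, V_DS ≈ 15 V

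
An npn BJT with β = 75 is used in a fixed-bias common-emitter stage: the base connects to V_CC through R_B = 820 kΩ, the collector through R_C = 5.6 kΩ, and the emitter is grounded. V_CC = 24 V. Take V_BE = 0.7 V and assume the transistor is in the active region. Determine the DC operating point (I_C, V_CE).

I_C ≈ 2.1 mA, V_CE ≈ 12 V

Base loop: V_CC = I_B·R_B + V_BE, so I_B = (24 − 0.7)/820 kΩ = 0.0284 mA.
In the active region I_C = β·I_B = 75 × 0.0284 = 2.13 mA.
Collector loop: V_CE = V_CC − I_C·R_C = 24 − 2.13×5.6 = 12.1 V.
Since V_CE = 12.1 V > V_CE(sat) ≈ 0.2 V, the transistor is in the active region as assumed.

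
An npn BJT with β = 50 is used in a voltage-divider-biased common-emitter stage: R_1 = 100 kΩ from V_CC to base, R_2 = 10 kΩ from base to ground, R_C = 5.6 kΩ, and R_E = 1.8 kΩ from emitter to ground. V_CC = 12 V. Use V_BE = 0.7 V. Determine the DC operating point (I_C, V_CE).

Thevenize the base divider: V_Th = V_CC·R_2/(R_1+R_2) = 12×10/110 = 1.09 V, R_Th = R_1‖R_2 = 9.09 kΩ.
Base-emitter loop: V_Th = I_B·R_Th + V_BE + (β+1)I_B·R_E, so I_B = (1.09 − 0.7) / (9.09 + 51×1.8) = 0.00387 mA.
I_C = β·I_B = 50×0.00387 = 0.194 mA, and I_E = (β+1)I_B = 0.198 mA.
V_CE = V_CC − I_C·R_C − I_E·R_E = 12 − 0.194×5.6 − 0.198×1.8 = 10.6 V.
V_CE = 10.6 V > 0.2 V confirms active-region operation.

I_C ≈ 0.19 mA, V_CE ≈ 11 V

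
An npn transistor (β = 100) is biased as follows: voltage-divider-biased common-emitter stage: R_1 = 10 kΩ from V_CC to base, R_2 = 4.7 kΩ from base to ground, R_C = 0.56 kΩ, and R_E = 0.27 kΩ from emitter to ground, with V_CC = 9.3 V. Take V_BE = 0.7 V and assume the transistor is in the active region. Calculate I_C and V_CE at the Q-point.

I_C ≈ 7.5 mA, V_CE ≈ 3.1 V

Thevenize the base divider: V_Th = V_CC·R_2/(R_1+R_2) = 9.3×4.7/14.7 = 2.97 V, R_Th = R_1‖R_2 = 3.2 kΩ.
Base-emitter loop: V_Th = I_B·R_Th + V_BE + (β+1)I_B·R_E, so I_B = (2.97 − 0.7) / (3.2 + 101×0.27) = 0.0746 mA.
I_C = β·I_B = 100×0.0746 = 7.46 mA, and I_E = (β+1)I_B = 7.54 mA.
V_CE = V_CC − I_C·R_C − I_E·R_E = 9.3 − 7.46×0.56 − 7.54×0.27 = 3.09 V.
V_CE = 3.09 V > 0.2 V confirms active-region operation.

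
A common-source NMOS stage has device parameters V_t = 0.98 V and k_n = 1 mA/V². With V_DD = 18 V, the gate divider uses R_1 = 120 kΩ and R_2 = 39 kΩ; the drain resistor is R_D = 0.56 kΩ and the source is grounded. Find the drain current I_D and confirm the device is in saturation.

I_D ≈ 5.9 mA

V_G = V_DD·R_2/(R_1+R_2) = 18×39/159 = 4.42 V. With the source grounded, V_GS = V_G = 4.42 V.
Assume saturation: I_D = (k_n/2)(V_GS − V_t)² = (1/2)×(4.42 − 0.98)² = 0.5×3.44² = 5.9 mA.
V_DS = V_DD − I_D·R_D = 18 − 5.9×0.56 = 14.7 V.
Saturation requires V_DS ≥ V_GS − V_t = 3.44 V; 14.7 ≥ 3.44 ✓.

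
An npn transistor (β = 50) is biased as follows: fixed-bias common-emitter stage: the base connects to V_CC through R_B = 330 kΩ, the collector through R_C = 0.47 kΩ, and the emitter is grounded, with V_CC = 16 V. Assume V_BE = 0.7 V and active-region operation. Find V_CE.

V_CE ≈ 15 V

Base loop: V_CC = I_B·R_B + V_BE, so I_B = (16 − 0.7)/330 kΩ = 0.0464 mA.
In the active region I_C = β·I_B = 50 × 0.0464 = 2.32 mA.
Collector loop: V_CE = V_CC − I_C·R_C = 16 − 2.32×0.47 = 14.9 V.
Since V_CE = 14.9 V > V_CE(sat) ≈ 0.2 V, the transistor is in the active region as assumed.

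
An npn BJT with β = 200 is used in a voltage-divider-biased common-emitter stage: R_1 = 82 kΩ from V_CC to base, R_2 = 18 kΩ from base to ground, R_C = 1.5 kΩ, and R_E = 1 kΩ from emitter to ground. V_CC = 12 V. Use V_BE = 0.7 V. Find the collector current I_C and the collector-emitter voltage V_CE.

I_C ≈ 1.4 mA, V_CE ≈ 8.6 V

Thevenize the base divider: V_Th = V_CC·R_2/(R_1+R_2) = 12×18/100 = 2.16 V, R_Th = R_1‖R_2 = 14.8 kΩ.
Base-emitter loop: V_Th = I_B·R_Th + V_BE + (β+1)I_B·R_E, so I_B = (2.16 − 0.7) / (14.8 + 201×1) = 0.00677 mA.
I_C = β·I_B = 200×0.00677 = 1.35 mA, and I_E = (β+1)I_B = 1.36 mA.
V_CE = V_CC − I_C·R_C − I_E·R_E = 12 − 1.35×1.5 − 1.36×1 = 8.61 V.
V_CE = 8.61 V > 0.2 V confirms active-region operation.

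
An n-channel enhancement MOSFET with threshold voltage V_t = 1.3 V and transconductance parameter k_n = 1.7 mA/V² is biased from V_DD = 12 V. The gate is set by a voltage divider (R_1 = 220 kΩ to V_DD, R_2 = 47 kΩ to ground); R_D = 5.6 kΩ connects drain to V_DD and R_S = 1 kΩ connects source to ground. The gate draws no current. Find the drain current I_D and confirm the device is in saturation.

V_G = V_DD·R_2/(R_1+R_2) = 12×47/267 = 2.11 V.
Assume saturation: I_D = (k_n/2)(V_GS − V_t)² with V_GS = V_G − I_D·R_S = 2.11 − 1·I_D.
Substituting gives 0.85·I_D² − 2.38·I_D + 0.561 = 0, with roots I_D = 0.26 or 2.54 mA.
The root I_D = 2.54 mA gives V_GS = -0.429 V ≤ V_t, so take I_D = 0.26 mA.
Then V_GS = 1.85 V and V_DS = V_DD − I_D(R_D+R_S) = 12 − 0.26×6.6 = 10.3 V.
Saturation requires V_DS ≥ V_GS − V_t = 0.553 V; 10.3 ≥ 0.553 ✓.

I_D ≈ 0.26 mA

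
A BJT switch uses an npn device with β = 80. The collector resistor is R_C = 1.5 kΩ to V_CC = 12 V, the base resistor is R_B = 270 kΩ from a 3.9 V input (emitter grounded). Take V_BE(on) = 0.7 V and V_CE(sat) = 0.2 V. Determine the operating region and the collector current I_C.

active; I_C ≈ 0.95 mA

Assume active. Base-emitter loop: I_B = (V_BB − V_BE)/R_B = (3.9 − 0.7)/270 = 0.0119 mA.
I_C = β·I_B = 80×0.0119 = 0.948 mA.
V_CE = V_CC − I_C·R_C = 12 − 0.948×1.5 = 10.6 V > V_CE(sat), so the active-region assumption holds.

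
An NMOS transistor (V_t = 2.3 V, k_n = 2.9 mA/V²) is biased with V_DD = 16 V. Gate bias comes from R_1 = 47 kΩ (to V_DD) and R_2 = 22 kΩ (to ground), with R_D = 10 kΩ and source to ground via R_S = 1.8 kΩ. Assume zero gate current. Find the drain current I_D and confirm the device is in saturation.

V_G = V_DD·R_2/(R_1+R_2) = 16×22/69 = 5.1 V.
Assume saturation: I_D = (k_n/2)(V_GS − V_t)² with V_GS = V_G − I_D·R_S = 5.1 − 1.8·I_D.
Substituting gives 4.7·I_D² − 15.6·I_D + 11.4 = 0, with roots I_D = 1.08 or 2.25 mA.
The root I_D = 2.25 mA gives V_GS = 1.05 V ≤ V_t, so take I_D = 1.08 mA.
Then V_GS = 3.16 V and V_DS = V_DD − I_D(R_D+R_S) = 16 − 1.08×11.8 = 3.29 V.
Saturation requires V_DS ≥ V_GS − V_t = 0.862 V; 3.29 ≥ 0.862 ✓.

I_D ≈ 1.1 mA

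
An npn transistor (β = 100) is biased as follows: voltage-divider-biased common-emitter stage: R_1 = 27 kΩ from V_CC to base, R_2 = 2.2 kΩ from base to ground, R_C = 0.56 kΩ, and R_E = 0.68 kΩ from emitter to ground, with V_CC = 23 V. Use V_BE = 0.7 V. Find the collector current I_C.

I_C ≈ 1.5 mA

Thevenize the base divider: V_Th = V_CC·R_2/(R_1+R_2) = 23×2.2/29.2 = 1.73 V, R_Th = R_1‖R_2 = 2.03 kΩ.
Base-emitter loop: V_Th = I_B·R_Th + V_BE + (β+1)I_B·R_E, so I_B = (1.73 − 0.7) / (2.03 + 101×0.68) = 0.0146 mA.
I_C = β·I_B = 100×0.0146 = 1.46 mA, and I_E = (β+1)I_B = 1.48 mA.
V_CE = V_CC − I_C·R_C − I_E·R_E = 23 − 1.46×0.56 − 1.48×0.68 = 21.2 V.
V_CE = 21.2 V > 0.2 V confirms active-region operation.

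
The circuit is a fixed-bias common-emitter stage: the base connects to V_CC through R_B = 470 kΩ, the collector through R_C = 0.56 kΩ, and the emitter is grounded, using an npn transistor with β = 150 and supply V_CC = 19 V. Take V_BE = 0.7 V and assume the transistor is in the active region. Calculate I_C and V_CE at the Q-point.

Base loop: V_CC = I_B·R_B + V_BE, so I_B = (19 − 0.7)/470 kΩ = 0.0389 mA.
In the active region I_C = β·I_B = 150 × 0.0389 = 5.84 mA.
Collector loop: V_CE = V_CC − I_C·R_C = 19 − 5.84×0.56 = 15.7 V.
Since V_CE = 15.7 V > V_CE(sat) ≈ 0.2 V, the transistor is in the active region as assumed.

I_C ≈ 5.8 mA, V_CE ≈ 16 V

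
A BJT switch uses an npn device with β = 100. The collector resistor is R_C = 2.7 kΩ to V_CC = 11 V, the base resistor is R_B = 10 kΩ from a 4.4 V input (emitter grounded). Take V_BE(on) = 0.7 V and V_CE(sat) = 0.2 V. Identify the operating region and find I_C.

Assume active: I_B = (4.4 − 0.7)/10 = 0.37 mA, giving I_C = β·I_B = 37 mA.
But then V_CE = 11 − 37×2.7 = -88.9 V < V_CE(sat) = 0.2 V — impossible in the active region.
So the transistor is saturated. With V_CE = 0.2 V, I_C = (V_CC − 0.2)/R_C = 10.8/2.7 = 4 mA.
Check: β·I_B = 37 mA > I_C = 4 mA, confirming saturation.

saturation; I_C ≈ 4 mA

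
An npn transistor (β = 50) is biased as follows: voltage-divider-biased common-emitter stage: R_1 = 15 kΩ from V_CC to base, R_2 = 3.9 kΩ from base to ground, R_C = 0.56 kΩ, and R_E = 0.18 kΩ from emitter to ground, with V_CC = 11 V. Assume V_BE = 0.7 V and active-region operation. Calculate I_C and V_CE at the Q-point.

Thevenize the base divider: V_Th = V_CC·R_2/(R_1+R_2) = 11×3.9/18.9 = 2.27 V, R_Th = R_1‖R_2 = 3.1 kΩ.
Base-emitter loop: V_Th = I_B·R_Th + V_BE + (β+1)I_B·R_E, so I_B = (2.27 − 0.7) / (3.1 + 51×0.18) = 0.128 mA.
I_C = β·I_B = 50×0.128 = 6.39 mA, and I_E = (β+1)I_B = 6.52 mA.
V_CE = V_CC − I_C·R_C − I_E·R_E = 11 − 6.39×0.56 − 6.52×0.18 = 6.25 V.
V_CE = 6.25 V > 0.2 V confirms active-region operation.

I_C ≈ 6.4 mA, V_CE ≈ 6.2 V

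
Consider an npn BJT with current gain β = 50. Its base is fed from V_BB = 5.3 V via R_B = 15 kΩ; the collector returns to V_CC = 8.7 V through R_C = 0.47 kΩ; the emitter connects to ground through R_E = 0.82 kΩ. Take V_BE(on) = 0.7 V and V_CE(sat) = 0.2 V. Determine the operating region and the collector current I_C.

active; I_C ≈ 4 mA

Assume active. Base-emitter loop: I_B = (V_BB − V_BE)/(R_B + (β+1)R_E) = (5.3 − 0.7)/(15 + 51×0.82) = 0.081 mA.
I_C = β·I_B = 50×0.081 = 4.05 mA.
V_CE = V_CC − I_C·R_C − I_E·R_E = 8.7 − 4.05×0.47 − 4.13×0.82 = 3.41 V > V_CE(sat), so the active-region assumption holds.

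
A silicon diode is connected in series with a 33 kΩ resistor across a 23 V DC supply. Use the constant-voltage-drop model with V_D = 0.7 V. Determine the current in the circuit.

I ≈ 0.68 mA

KVL around the loop: 23 = V_D + I·R = 0.7 + I × 33 kΩ.
So I = (23 − 0.7) / 33 kΩ = 22.3 / 33 = 0.676 mA.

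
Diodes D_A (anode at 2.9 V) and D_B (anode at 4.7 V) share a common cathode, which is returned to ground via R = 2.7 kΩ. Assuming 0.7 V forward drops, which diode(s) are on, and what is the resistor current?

Only D_B conducts; I_R ≈ 1.5 mA

Assume both conduct. Then node N would need to be at both 2.9−0.7 = 2.2 V and 4.7−0.7 = 4 V, which is impossible.
Assume only D_B conducts: V_N = 4.7 − 0.7 = 4 V, so I_R = 4/2.7 = 1.48 mA.
Check D_A: its anode-to-cathode voltage is 2.9 − 4 = -1.1 V < 0.7 V, so it is off. The assumption is consistent.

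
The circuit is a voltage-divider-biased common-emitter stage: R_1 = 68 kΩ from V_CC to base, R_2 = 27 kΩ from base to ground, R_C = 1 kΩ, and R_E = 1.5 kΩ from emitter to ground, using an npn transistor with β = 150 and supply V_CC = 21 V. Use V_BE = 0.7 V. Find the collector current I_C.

Thevenize the base divider: V_Th = V_CC·R_2/(R_1+R_2) = 21×27/95 = 5.97 V, R_Th = R_1‖R_2 = 19.3 kΩ.
Base-emitter loop: V_Th = I_B·R_Th + V_BE + (β+1)I_B·R_E, so I_B = (5.97 − 0.7) / (19.3 + 151×1.5) = 0.0214 mA.
I_C = β·I_B = 150×0.0214 = 3.21 mA, and I_E = (β+1)I_B = 3.24 mA.
V_CE = V_CC − I_C·R_C − I_E·R_E = 21 − 3.21×1 − 3.24×1.5 = 12.9 V.
V_CE = 12.9 V > 0.2 V confirms active-region operation.

I_C ≈ 3.2 mA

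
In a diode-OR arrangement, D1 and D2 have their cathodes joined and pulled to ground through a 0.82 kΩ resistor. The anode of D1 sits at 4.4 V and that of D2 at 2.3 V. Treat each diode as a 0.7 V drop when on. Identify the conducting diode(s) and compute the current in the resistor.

Only D1 conducts; I_R ≈ 4.5 mA

Assume both conduct. Then node N would need to be at both 4.4−0.7 = 3.7 V and 2.3−0.7 = 1.6 V, which is impossible.
Assume only D1 conducts: V_N = 4.4 − 0.7 = 3.7 V, so I_R = 3.7/0.82 = 4.51 mA.
Check D2: its anode-to-cathode voltage is 2.3 − 3.7 = -1.4 V < 0.7 V, so it is off. The assumption is consistent.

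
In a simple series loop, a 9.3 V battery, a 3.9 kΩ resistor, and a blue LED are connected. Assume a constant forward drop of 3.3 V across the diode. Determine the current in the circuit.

KVL around the loop: 9.3 = V_D + I·R = 3.3 + I × 3.9 kΩ.
So I = (9.3 − 3.3) / 3.9 kΩ = 6 / 3.9 = 1.54 mA.

I ≈ 1.5 mA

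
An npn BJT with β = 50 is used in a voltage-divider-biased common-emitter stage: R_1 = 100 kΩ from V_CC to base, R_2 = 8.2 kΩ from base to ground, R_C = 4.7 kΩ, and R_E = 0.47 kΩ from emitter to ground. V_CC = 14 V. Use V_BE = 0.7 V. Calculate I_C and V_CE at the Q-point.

I_C ≈ 0.57 mA, V_CE ≈ 11 V

Thevenize the base divider: V_Th = V_CC·R_2/(R_1+R_2) = 14×8.2/108 = 1.06 V, R_Th = R_1‖R_2 = 7.58 kΩ.
Base-emitter loop: V_Th = I_B·R_Th + V_BE + (β+1)I_B·R_E, so I_B = (1.06 − 0.7) / (7.58 + 51×0.47) = 0.0114 mA.
I_C = β·I_B = 50×0.0114 = 0.572 mA, and I_E = (β+1)I_B = 0.584 mA.
V_CE = V_CC − I_C·R_C − I_E·R_E = 14 − 0.572×4.7 − 0.584×0.47 = 11 V.
V_CE = 11 V > 0.2 V confirms active-region operation.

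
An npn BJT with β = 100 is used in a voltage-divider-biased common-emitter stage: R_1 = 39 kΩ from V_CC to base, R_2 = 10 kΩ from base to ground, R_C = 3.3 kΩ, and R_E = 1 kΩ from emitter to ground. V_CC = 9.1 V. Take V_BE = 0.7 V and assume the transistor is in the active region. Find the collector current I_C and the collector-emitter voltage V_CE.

Thevenize the base divider: V_Th = V_CC·R_2/(R_1+R_2) = 9.1×10/49 = 1.86 V, R_Th = R_1‖R_2 = 7.96 kΩ.
Base-emitter loop: V_Th = I_B·R_Th + V_BE + (β+1)I_B·R_E, so I_B = (1.86 − 0.7) / (7.96 + 101×1) = 0.0106 mA.
I_C = β·I_B = 100×0.0106 = 1.06 mA, and I_E = (β+1)I_B = 1.07 mA.
V_CE = V_CC − I_C·R_C − I_E·R_E = 9.1 − 1.06×3.3 − 1.07×1 = 4.52 V.
V_CE = 4.52 V > 0.2 V confirms active-region operation.

I_C ≈ 1.1 mA, V_CE ≈ 4.5 V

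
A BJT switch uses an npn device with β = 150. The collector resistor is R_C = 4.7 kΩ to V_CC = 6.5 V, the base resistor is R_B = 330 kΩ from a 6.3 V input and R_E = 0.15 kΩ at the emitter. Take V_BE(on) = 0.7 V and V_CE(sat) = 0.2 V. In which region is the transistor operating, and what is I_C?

saturation; I_C ≈ 1.3 mA

Assume active: I_B = (6.3 − 0.7)/(330 + 151×0.15) = 0.0159 mA, I_C = β·I_B = 2.38 mA.
Then V_CE = 6.5 − 2.38×4.7 − 2.4×0.15 = -5.05 V < 0.2 V — the active assumption fails.
Re-solve with V_CE = 0.2 V. KCL at the emitter: V_E/R_E = (V_BB−0.7−V_E)/R_B + (V_CC−0.2−V_E)/R_C, giving V_E = 0.197 V.
I_C = (V_CC − 0.2 − V_E)/R_C = (6.3 − 0.197)/4.7 = 1.3 mA.
Check: I_B = (5.6 − 0.197)/330 = 0.0164 mA, and β·I_B = 2.46 mA > I_C, confirming saturation.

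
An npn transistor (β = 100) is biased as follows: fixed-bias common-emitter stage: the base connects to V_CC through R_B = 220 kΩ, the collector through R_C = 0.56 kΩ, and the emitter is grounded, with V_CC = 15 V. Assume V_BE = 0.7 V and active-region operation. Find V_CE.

Base loop: V_CC = I_B·R_B + V_BE, so I_B = (15 − 0.7)/220 kΩ = 0.065 mA.
In the active region I_C = β·I_B = 100 × 0.065 = 6.5 mA.
Collector loop: V_CE = V_CC − I_C·R_C = 15 − 6.5×0.56 = 11.4 V.
Since V_CE = 11.4 V > V_CE(sat) ≈ 0.2 V, the transistor is in the active region as assumed.

V_CE ≈ 11 V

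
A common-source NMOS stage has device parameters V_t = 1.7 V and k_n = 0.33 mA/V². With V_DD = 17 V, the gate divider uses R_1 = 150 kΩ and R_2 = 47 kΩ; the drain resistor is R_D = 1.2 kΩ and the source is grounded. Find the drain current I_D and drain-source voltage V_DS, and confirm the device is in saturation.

V_G = V_DD·R_2/(R_1+R_2) = 17×47/197 = 4.06 V. With the source grounded, V_GS = V_G = 4.06 V.
Assume saturation: I_D = (k_n/2)(V_GS − V_t)² = (0.33/2)×(4.06 − 1.7)² = 0.165×2.36² = 0.916 mA.
V_DS = V_DD − I_D·R_D = 17 − 0.916×1.2 = 15.9 V.
Saturation requires V_DS ≥ V_GS − V_t = 2.36 V; 15.9 ≥ 2.36 ✓.

I_D ≈ 0.92 mA, V_DS ≈ 16 V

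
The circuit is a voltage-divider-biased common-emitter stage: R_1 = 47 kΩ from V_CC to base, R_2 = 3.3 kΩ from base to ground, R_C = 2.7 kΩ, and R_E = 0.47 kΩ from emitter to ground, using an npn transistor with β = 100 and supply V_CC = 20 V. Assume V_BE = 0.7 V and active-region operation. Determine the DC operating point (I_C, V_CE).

I_C ≈ 1.2 mA, V_CE ≈ 16 V

Thevenize the base divider: V_Th = V_CC·R_2/(R_1+R_2) = 20×3.3/50.3 = 1.31 V, R_Th = R_1‖R_2 = 3.08 kΩ.
Base-emitter loop: V_Th = I_B·R_Th + V_BE + (β+1)I_B·R_E, so I_B = (1.31 − 0.7) / (3.08 + 101×0.47) = 0.0121 mA.
I_C = β·I_B = 100×0.0121 = 1.21 mA, and I_E = (β+1)I_B = 1.22 mA.
V_CE = V_CC − I_C·R_C − I_E·R_E = 20 − 1.21×2.7 − 1.22×0.47 = 16.2 V.
V_CE = 16.2 V > 0.2 V confirms active-region operation.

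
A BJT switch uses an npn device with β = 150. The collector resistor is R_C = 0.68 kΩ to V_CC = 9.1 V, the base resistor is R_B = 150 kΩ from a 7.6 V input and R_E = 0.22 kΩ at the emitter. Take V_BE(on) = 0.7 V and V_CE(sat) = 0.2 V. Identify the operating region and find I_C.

Assume active. Base-emitter loop: I_B = (V_BB − V_BE)/(R_B + (β+1)R_E) = (7.6 − 0.7)/(150 + 151×0.22) = 0.0377 mA.
I_C = β·I_B = 150×0.0377 = 5.65 mA.
V_CE = V_CC − I_C·R_C − I_E·R_E = 9.1 − 5.65×0.68 − 5.69×0.22 = 4.01 V > V_CE(sat), so the active-region assumption holds.

active; I_C ≈ 5.6 mA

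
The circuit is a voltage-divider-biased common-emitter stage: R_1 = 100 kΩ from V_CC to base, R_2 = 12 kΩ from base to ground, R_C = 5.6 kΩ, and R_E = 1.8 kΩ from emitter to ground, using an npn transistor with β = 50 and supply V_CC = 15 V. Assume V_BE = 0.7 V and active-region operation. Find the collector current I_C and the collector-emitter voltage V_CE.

I_C ≈ 0.44 mA, V_CE ≈ 12 V

Thevenize the base divider: V_Th = V_CC·R_2/(R_1+R_2) = 15×12/112 = 1.61 V, R_Th = R_1‖R_2 = 10.7 kΩ.
Base-emitter loop: V_Th = I_B·R_Th + V_BE + (β+1)I_B·R_E, so I_B = (1.61 − 0.7) / (10.7 + 51×1.8) = 0.00885 mA.
I_C = β·I_B = 50×0.00885 = 0.442 mA, and I_E = (β+1)I_B = 0.451 mA.
V_CE = V_CC − I_C·R_C − I_E·R_E = 15 − 0.442×5.6 − 0.451×1.8 = 11.7 V.
V_CE = 11.7 V > 0.2 V confirms active-region operation.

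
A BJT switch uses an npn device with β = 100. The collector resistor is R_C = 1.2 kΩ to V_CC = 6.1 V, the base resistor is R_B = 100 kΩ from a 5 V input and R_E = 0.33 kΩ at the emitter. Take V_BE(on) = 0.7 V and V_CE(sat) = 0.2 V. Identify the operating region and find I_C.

Assume active. Base-emitter loop: I_B = (V_BB − V_BE)/(R_B + (β+1)R_E) = (5 − 0.7)/(100 + 101×0.33) = 0.0323 mA.
I_C = β·I_B = 100×0.0323 = 3.23 mA.
V_CE = V_CC − I_C·R_C − I_E·R_E = 6.1 − 3.23×1.2 − 3.26×0.33 = 1.15 V > V_CE(sat), so the active-region assumption holds.

active; I_C ≈ 3.2 mA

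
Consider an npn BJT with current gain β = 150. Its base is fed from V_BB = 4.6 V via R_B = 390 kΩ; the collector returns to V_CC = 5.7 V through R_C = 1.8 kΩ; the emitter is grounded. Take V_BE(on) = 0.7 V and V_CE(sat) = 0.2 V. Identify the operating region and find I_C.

Assume active. Base-emitter loop: I_B = (V_BB − V_BE)/R_B = (4.6 − 0.7)/390 = 0.01 mA.
I_C = β·I_B = 150×0.01 = 1.5 mA.
V_CE = V_CC − I_C·R_C = 5.7 − 1.5×1.8 = 3 V > V_CE(sat), so the active-region assumption holds.

active; I_C ≈ 1.5 mA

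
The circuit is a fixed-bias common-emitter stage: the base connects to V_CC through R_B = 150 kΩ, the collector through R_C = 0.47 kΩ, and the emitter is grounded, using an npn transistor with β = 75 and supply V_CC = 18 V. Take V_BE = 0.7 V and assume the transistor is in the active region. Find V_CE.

Base loop: V_CC = I_B·R_B + V_BE, so I_B = (18 − 0.7)/150 kΩ = 0.115 mA.
In the active region I_C = β·I_B = 75 × 0.115 = 8.65 mA.
Collector loop: V_CE = V_CC − I_C·R_C = 18 − 8.65×0.47 = 13.9 V.
Since V_CE = 13.9 V > V_CE(sat) ≈ 0.2 V, the transistor is in the active region as assumed.

V_CE ≈ 14 V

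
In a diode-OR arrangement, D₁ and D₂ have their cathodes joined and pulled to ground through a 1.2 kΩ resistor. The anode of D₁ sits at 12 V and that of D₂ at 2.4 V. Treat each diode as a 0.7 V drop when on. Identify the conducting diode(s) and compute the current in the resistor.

Only D₁ conducts; I_R ≈ 9.4 mA

Assume both conduct. Then node N would need to be at both 12−0.7 = 11.3 V and 2.4−0.7 = 1.7 V, which is impossible.
Assume only D₁ conducts: V_N = 12 − 0.7 = 11.3 V, so I_R = 11.3/1.2 = 9.42 mA.
Check D₂: its anode-to-cathode voltage is 2.4 − 11.3 = -8.9 V < 0.7 V, so it is off. The assumption is consistent.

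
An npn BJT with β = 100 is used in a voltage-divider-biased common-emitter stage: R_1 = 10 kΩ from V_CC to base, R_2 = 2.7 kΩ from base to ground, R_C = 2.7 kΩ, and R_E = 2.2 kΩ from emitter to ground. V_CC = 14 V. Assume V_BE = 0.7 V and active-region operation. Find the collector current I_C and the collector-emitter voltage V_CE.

I_C ≈ 1 mA, V_CE ≈ 9 V

Thevenize the base divider: V_Th = V_CC·R_2/(R_1+R_2) = 14×2.7/12.7 = 2.98 V, R_Th = R_1‖R_2 = 2.13 kΩ.
Base-emitter loop: V_Th = I_B·R_Th + V_BE + (β+1)I_B·R_E, so I_B = (2.98 − 0.7) / (2.13 + 101×2.2) = 0.0101 mA.
I_C = β·I_B = 100×0.0101 = 1.01 mA, and I_E = (β+1)I_B = 1.02 mA.
V_CE = V_CC − I_C·R_C − I_E·R_E = 14 − 1.01×2.7 − 1.02×2.2 = 9.01 V.
V_CE = 9.01 V > 0.2 V confirms active-region operation.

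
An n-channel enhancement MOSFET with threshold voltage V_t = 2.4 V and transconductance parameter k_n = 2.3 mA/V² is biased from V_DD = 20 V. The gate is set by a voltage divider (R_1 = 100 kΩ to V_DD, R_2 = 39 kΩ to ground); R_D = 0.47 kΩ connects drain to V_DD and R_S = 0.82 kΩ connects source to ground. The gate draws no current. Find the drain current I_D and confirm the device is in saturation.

V_G = V_DD·R_2/(R_1+R_2) = 20×39/139 = 5.61 V.
Assume saturation: I_D = (k_n/2)(V_GS − V_t)² with V_GS = V_G − I_D·R_S = 5.61 − 0.82·I_D.
Substituting gives 0.773·I_D² − 7.06·I_D + 11.9 = 0, with roots I_D = 2.22 or 6.9 mA.
The root I_D = 6.9 mA gives V_GS = -0.0503 V ≤ V_t, so take I_D = 2.22 mA.
Then V_GS = 3.79 V and V_DS = V_DD − I_D(R_D+R_S) = 20 − 2.22×1.29 = 17.1 V.
Saturation requires V_DS ≥ V_GS − V_t = 1.39 V; 17.1 ≥ 1.39 ✓.

I_D ≈ 2.2 mA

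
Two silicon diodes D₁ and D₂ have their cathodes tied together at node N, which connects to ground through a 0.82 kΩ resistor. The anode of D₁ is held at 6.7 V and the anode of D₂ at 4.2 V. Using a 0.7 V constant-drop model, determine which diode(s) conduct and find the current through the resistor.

Only D₁ conducts; I_R ≈ 7.3 mA

Assume both conduct. Then node N would need to be at both 6.7−0.7 = 6 V and 4.2−0.7 = 3.5 V, which is impossible.
Assume only D₁ conducts: V_N = 6.7 − 0.7 = 6 V, so I_R = 6/0.82 = 7.32 mA.
Check D₂: its anode-to-cathode voltage is 4.2 − 6 = -1.8 V < 0.7 V, so it is off. The assumption is consistent.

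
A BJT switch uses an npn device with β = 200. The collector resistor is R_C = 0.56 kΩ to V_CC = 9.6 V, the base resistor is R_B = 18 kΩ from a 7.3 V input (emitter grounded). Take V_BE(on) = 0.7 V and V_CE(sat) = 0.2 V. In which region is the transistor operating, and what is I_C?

saturation; I_C ≈ 17 mA

Assume active: I_B = (7.3 − 0.7)/18 = 0.367 mA, giving I_C = β·I_B = 73.3 mA.
But then V_CE = 9.6 − 73.3×0.56 = -31.5 V < V_CE(sat) = 0.2 V — impossible in the active region.
So the transistor is saturated. With V_CE = 0.2 V, I_C = (V_CC − 0.2)/R_C = 9.4/0.56 = 16.8 mA.
Check: β·I_B = 73.3 mA > I_C = 16.8 mA, confirming saturation.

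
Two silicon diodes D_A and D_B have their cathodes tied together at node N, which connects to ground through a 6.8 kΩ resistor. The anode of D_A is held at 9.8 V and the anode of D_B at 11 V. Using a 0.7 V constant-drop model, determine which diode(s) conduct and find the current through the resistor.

Assume both conduct. Then node N would need to be at both 9.8−0.7 = 9.1 V and 11−0.7 = 10.3 V, which is impossible.
Assume only D_B conducts: V_N = 11 − 0.7 = 10.3 V, so I_R = 10.3/6.8 = 1.51 mA.
Check D_A: its anode-to-cathode voltage is 9.8 − 10.3 = -0.5 V < 0.7 V, so it is off. The assumption is consistent.

Only D_B conducts; I_R ≈ 1.5 mA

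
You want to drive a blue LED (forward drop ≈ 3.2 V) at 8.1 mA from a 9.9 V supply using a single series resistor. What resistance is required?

R ≈ 0.83 kΩ

The resistor drops V_S − V_D = 9.9 − 3.2 = 6.7 V at 8.1 mA.
R = 6.7 V / 8.1 mA = 0.827 kΩ.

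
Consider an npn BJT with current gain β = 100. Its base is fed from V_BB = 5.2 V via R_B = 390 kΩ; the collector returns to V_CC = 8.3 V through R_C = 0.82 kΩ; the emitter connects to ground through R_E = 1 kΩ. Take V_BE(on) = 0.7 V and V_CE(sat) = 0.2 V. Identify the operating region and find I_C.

Assume active. Base-emitter loop: I_B = (V_BB − V_BE)/(R_B + (β+1)R_E) = (5.2 − 0.7)/(390 + 101×1) = 0.00916 mA.
I_C = β·I_B = 100×0.00916 = 0.916 mA.
V_CE = V_CC − I_C·R_C − I_E·R_E = 8.3 − 0.916×0.82 − 0.926×1 = 6.62 V > V_CE(sat), so the active-region assumption holds.

active; I_C ≈ 0.92 mA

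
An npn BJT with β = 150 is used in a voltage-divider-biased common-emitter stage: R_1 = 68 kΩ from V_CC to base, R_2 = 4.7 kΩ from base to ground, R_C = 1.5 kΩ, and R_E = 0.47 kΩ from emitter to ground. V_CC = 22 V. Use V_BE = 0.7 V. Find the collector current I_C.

Thevenize the base divider: V_Th = V_CC·R_2/(R_1+R_2) = 22×4.7/72.7 = 1.42 V, R_Th = R_1‖R_2 = 4.4 kΩ.
Base-emitter loop: V_Th = I_B·R_Th + V_BE + (β+1)I_B·R_E, so I_B = (1.42 − 0.7) / (4.4 + 151×0.47) = 0.00958 mA.
I_C = β·I_B = 150×0.00958 = 1.44 mA, and I_E = (β+1)I_B = 1.45 mA.
V_CE = V_CC − I_C·R_C − I_E·R_E = 22 − 1.44×1.5 − 1.45×0.47 = 19.2 V.
V_CE = 19.2 V > 0.2 V confirms active-region operation.

I_C ≈ 1.4 mA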